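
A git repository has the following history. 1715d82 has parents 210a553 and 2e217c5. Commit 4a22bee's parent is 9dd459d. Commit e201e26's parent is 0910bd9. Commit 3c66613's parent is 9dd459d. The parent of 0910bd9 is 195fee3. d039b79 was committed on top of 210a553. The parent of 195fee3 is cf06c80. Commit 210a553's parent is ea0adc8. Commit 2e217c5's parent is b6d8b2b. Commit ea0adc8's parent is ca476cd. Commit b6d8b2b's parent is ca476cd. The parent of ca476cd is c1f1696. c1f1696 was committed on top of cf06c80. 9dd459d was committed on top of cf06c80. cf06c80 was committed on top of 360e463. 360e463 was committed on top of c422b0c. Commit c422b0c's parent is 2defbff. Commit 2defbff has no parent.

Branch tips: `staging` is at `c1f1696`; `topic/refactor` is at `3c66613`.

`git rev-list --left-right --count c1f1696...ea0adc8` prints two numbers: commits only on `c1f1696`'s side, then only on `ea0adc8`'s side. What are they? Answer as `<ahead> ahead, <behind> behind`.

0 ahead, 2 behind

Reachable from c1f1696: {2defbff, 360e463, c1f1696, c422b0c, cf06c80}.
Reachable from ea0adc8: {2defbff, 360e463, c1f1696, c422b0c, ca476cd, cf06c80, ea0adc8}.
Only in c1f1696's history (ahead): {} — 0.
Only in ea0adc8's history (behind): {ca476cd, ea0adc8} — 2.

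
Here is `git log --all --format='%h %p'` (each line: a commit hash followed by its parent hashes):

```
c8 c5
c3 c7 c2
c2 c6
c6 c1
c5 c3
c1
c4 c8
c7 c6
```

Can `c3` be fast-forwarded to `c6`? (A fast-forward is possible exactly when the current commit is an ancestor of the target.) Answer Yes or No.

A fast-forward from c3 to c6 is possible iff c3 is an ancestor of c6.
Ancestors of c6: {c1, c6}.
c3 is not among them, so fast-forward is not possible.

No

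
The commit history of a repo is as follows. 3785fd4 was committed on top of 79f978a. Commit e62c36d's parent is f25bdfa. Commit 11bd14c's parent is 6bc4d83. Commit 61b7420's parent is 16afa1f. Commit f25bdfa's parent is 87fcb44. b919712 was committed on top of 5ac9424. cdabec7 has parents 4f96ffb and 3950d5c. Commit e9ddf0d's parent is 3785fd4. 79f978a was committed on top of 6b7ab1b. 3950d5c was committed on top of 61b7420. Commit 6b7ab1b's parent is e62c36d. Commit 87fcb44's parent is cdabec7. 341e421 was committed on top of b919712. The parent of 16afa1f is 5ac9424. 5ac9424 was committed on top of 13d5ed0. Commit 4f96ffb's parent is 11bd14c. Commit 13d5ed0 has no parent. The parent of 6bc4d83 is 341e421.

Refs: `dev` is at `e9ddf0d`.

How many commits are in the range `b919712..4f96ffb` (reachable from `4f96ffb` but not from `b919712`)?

4

Reachable from 4f96ffb: {11bd14c, 13d5ed0, 341e421, 4f96ffb, 5ac9424, 6bc4d83, b919712}.
Reachable from b919712: {13d5ed0, 5ac9424, b919712}.
In 4f96ffb's history but not b919712's: {11bd14c, 341e421, 4f96ffb, 6bc4d83} — 4 commits.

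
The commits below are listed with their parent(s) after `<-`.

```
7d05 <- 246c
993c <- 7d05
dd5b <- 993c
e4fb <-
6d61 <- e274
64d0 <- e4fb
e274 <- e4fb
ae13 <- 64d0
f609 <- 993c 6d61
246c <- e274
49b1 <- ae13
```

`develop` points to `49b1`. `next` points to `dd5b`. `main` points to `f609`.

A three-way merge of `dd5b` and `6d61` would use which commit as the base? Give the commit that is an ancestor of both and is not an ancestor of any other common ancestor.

Ancestors of dd5b: {246c, 7d05, 993c, dd5b, e274, e4fb}.
Ancestors of 6d61: {6d61, e274, e4fb}.
Common ancestors: {e274, e4fb}.
Among these, e274 is not an ancestor of any other common ancestor — it is the merge base.

e274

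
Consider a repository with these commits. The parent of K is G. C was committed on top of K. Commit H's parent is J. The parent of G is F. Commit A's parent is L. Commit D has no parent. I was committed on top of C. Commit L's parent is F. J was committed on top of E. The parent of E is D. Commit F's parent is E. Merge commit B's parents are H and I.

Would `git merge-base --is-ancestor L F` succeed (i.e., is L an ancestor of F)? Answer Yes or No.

No

Ancestors of F: {D, E, F}.
L is not in that set, so it is not an ancestor of F.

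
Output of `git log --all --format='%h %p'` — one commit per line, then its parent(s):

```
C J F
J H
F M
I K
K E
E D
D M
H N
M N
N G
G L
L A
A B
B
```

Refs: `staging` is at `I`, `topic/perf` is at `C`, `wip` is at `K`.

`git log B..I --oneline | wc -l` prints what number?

9

Reachable from I: {A, B, D, E, G, I, K, L, M, N}.
Reachable from B: {B}.
In I's history but not B's: {A, D, E, G, I, K, L, M, N} — 9 commits.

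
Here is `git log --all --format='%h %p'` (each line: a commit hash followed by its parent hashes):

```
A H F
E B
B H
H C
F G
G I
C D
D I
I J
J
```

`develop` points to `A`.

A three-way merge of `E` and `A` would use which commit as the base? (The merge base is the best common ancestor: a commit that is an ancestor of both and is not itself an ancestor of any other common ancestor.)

H

Ancestors of E: {B, C, D, E, H, I, J}.
Ancestors of A: {A, C, D, F, G, H, I, J}.
Common ancestors: {C, D, H, I, J}.
Among these, H is not an ancestor of any other common ancestor — it is the merge base.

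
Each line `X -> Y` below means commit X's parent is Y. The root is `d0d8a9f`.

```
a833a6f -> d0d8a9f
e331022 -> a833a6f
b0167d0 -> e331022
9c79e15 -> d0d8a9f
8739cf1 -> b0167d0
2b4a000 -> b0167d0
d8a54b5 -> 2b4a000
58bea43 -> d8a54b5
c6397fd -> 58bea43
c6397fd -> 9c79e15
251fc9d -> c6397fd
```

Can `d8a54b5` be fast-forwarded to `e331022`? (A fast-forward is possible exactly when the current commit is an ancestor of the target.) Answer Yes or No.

No

A fast-forward from d8a54b5 to e331022 is possible iff d8a54b5 is an ancestor of e331022.
Ancestors of e331022: {a833a6f, d0d8a9f, e331022}.
d8a54b5 is not among them, so fast-forward is not possible.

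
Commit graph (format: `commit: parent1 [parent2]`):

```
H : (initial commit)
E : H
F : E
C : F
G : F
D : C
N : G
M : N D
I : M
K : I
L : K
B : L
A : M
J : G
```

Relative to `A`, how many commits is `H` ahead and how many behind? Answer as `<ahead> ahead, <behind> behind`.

Reachable from H: {H}.
Reachable from A: {A, C, D, E, F, G, H, M, N}.
Only in H's history (ahead): {} — 0.
Only in A's history (behind): {A, C, D, E, F, G, M, N} — 8.

0 ahead, 8 behind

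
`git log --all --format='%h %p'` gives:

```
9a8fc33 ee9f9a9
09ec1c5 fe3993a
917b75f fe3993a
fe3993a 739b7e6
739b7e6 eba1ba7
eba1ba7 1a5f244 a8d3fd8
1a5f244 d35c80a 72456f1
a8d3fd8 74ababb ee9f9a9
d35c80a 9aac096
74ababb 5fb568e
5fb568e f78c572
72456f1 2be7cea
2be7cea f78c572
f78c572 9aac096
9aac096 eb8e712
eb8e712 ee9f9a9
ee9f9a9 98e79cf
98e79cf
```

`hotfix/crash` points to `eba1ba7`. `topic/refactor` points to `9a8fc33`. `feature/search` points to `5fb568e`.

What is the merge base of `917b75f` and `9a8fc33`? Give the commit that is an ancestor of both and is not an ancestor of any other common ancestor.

Ancestors of 917b75f: {1a5f244, 2be7cea, 5fb568e, 72456f1, 739b7e6, 74ababb, 917b75f, 98e79cf, 9aac096, a8d3fd8, d35c80a, eb8e712, eba1ba7, ee9f9a9, f78c572, fe3993a}.
Ancestors of 9a8fc33: {98e79cf, 9a8fc33, ee9f9a9}.
Common ancestors: {98e79cf, ee9f9a9}.
Among these, ee9f9a9 is not an ancestor of any other common ancestor — it is the merge base.

ee9f9a9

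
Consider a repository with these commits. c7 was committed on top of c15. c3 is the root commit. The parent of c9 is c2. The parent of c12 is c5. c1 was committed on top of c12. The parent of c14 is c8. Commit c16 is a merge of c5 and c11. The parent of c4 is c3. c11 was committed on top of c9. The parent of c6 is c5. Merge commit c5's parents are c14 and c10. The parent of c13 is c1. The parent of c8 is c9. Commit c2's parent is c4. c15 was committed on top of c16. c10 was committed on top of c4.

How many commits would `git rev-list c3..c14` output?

Reachable from c14: {c14, c2, c3, c4, c8, c9}.
Reachable from c3: {c3}.
In c14's history but not c3's: {c14, c2, c4, c8, c9} — 5 commits.

5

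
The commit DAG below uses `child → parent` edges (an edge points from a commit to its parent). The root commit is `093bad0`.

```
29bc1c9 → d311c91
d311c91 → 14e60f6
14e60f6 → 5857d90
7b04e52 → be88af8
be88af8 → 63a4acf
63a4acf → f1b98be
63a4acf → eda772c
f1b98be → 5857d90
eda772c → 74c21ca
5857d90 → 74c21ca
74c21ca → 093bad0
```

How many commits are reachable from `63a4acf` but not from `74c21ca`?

Reachable from 63a4acf: {093bad0, 5857d90, 63a4acf, 74c21ca, eda772c, f1b98be}.
Reachable from 74c21ca: {093bad0, 74c21ca}.
In 63a4acf's history but not 74c21ca's: {5857d90, 63a4acf, eda772c, f1b98be} — 4 commits.

4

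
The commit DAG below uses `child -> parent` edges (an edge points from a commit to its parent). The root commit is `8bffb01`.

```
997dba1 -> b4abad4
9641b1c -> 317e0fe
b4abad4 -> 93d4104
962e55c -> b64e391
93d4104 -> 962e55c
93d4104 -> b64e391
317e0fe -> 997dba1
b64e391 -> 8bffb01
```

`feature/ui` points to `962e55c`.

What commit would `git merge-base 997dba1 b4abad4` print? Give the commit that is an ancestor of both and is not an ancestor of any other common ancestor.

b4abad4

Ancestors of 997dba1: {8bffb01, 93d4104, 962e55c, 997dba1, b4abad4, b64e391}.
Ancestors of b4abad4: {8bffb01, 93d4104, 962e55c, b4abad4, b64e391}.
Common ancestors: {8bffb01, 93d4104, 962e55c, b4abad4, b64e391}.
Among these, b4abad4 is not an ancestor of any other common ancestor — it is the merge base.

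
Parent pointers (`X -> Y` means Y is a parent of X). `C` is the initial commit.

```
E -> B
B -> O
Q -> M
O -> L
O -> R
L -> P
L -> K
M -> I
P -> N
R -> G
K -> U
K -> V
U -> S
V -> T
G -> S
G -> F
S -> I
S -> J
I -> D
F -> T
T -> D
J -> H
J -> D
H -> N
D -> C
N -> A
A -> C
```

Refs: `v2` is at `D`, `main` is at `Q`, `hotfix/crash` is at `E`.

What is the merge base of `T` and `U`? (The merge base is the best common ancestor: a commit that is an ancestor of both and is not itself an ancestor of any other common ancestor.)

D

Ancestors of T: {C, D, T}.
Ancestors of U: {A, C, D, H, I, J, N, S, U}.
Common ancestors: {C, D}.
Among these, D is not an ancestor of any other common ancestor — it is the merge base.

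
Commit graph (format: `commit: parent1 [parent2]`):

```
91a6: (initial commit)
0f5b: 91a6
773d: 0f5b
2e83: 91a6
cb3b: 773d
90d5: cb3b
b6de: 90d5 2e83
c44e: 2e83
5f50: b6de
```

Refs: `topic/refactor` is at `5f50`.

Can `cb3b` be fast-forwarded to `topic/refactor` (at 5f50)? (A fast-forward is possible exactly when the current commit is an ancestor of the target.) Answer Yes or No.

A fast-forward from cb3b to 5f50 is possible iff cb3b is an ancestor of 5f50.
Ancestors of 5f50: {0f5b, 2e83, 5f50, 773d, 90d5, 91a6, b6de, cb3b}.
cb3b is among them, so fast-forward is possible.

Yes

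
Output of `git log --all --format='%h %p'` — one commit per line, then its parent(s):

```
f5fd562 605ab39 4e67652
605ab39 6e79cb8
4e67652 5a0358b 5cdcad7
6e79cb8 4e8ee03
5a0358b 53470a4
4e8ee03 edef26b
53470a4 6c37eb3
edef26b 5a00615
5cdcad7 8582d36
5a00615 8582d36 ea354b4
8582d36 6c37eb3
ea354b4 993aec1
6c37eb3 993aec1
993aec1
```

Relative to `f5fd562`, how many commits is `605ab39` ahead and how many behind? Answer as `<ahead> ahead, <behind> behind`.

0 ahead, 5 behind

Reachable from 605ab39: {4e8ee03, 5a00615, 605ab39, 6c37eb3, 6e79cb8, 8582d36, 993aec1, ea354b4, edef26b}.
Reachable from f5fd562: {4e67652, 4e8ee03, 53470a4, 5a00615, 5a0358b, 5cdcad7, 605ab39, 6c37eb3, 6e79cb8, 8582d36, 993aec1, ea354b4, edef26b, f5fd562}.
Only in 605ab39's history (ahead): {} — 0.
Only in f5fd562's history (behind): {4e67652, 53470a4, 5a0358b, 5cdcad7, f5fd562} — 5.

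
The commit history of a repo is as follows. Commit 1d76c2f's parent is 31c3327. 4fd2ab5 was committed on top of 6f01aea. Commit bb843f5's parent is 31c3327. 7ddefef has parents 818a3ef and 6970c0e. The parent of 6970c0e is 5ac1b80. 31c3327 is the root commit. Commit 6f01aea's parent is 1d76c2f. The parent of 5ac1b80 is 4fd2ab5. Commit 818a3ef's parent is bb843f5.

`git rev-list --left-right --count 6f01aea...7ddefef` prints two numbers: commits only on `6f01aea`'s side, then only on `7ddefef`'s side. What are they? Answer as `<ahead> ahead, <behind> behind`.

Reachable from 6f01aea: {1d76c2f, 31c3327, 6f01aea}.
Reachable from 7ddefef: {1d76c2f, 31c3327, 4fd2ab5, 5ac1b80, 6970c0e, 6f01aea, 7ddefef, 818a3ef, bb843f5}.
Only in 6f01aea's history (ahead): {} — 0.
Only in 7ddefef's history (behind): {4fd2ab5, 5ac1b80, 6970c0e, 7ddefef, 818a3ef, bb843f5} — 6.

0 ahead, 6 behind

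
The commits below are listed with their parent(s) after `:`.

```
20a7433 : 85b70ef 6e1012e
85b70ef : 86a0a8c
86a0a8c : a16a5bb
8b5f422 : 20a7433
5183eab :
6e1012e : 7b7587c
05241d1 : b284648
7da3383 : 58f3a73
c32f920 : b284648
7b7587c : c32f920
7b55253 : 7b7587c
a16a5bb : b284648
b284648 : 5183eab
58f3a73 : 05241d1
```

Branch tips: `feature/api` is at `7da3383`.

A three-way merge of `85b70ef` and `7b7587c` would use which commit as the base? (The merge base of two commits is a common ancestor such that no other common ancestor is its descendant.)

b284648

Ancestors of 85b70ef: {5183eab, 85b70ef, 86a0a8c, a16a5bb, b284648}.
Ancestors of 7b7587c: {5183eab, 7b7587c, b284648, c32f920}.
Common ancestors: {5183eab, b284648}.
Among these, b284648 is not an ancestor of any other common ancestor — it is the merge base.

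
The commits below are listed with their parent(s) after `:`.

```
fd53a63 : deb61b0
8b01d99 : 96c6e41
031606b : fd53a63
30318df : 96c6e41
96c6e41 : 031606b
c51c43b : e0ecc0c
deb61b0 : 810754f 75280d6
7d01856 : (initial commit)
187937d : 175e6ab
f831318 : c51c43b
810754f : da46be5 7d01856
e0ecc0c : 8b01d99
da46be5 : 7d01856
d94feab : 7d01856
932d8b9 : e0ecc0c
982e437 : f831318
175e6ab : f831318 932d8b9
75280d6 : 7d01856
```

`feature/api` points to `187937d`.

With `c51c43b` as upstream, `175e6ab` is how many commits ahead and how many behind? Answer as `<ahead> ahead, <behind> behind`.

Reachable from 175e6ab: {031606b, 175e6ab, 75280d6, 7d01856, 810754f, 8b01d99, 932d8b9, 96c6e41, c51c43b, da46be5, deb61b0, e0ecc0c, f831318, fd53a63}.
Reachable from c51c43b: {031606b, 75280d6, 7d01856, 810754f, 8b01d99, 96c6e41, c51c43b, da46be5, deb61b0, e0ecc0c, fd53a63}.
Only in 175e6ab's history (ahead): {175e6ab, 932d8b9, f831318} — 3.
Only in c51c43b's history (behind): {} — 0.

3 ahead, 0 behind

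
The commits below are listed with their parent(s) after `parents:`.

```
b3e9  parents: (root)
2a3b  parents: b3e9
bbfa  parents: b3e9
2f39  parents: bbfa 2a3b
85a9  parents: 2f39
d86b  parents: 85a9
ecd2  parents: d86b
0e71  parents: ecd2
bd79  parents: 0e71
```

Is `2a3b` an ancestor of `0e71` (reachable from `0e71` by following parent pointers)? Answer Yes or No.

Yes

Ancestors of 0e71 (commits reachable by following parents): {0e71, 2a3b, 2f39, 85a9, b3e9, bbfa, d86b, ecd2}.
2a3b is in that set, so it is an ancestor of 0e71.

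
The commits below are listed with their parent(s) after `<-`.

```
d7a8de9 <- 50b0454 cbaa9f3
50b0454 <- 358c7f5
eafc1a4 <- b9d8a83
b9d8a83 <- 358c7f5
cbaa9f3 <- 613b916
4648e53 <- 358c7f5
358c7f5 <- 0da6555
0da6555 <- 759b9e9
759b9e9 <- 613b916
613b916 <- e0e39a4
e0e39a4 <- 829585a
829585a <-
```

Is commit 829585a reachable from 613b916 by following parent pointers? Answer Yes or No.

Yes

Ancestors of 613b916 (commits reachable by following parents): {613b916, 829585a, e0e39a4}.
829585a is in that set, so it is an ancestor of 613b916.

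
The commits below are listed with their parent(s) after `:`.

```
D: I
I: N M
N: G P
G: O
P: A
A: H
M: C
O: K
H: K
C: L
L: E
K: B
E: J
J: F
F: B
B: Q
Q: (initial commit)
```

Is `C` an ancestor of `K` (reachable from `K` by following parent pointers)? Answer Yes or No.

Ancestors of K: {B, K, Q}.
C is not in that set, so it is not an ancestor of K.

No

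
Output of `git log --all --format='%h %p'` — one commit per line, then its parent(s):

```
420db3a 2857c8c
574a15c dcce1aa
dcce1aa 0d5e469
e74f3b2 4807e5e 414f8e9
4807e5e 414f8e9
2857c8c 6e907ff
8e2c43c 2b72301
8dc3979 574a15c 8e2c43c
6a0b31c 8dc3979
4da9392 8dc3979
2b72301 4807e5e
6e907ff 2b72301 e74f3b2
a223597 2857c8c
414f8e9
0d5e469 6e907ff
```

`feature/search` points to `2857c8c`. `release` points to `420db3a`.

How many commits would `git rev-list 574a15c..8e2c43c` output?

Reachable from 8e2c43c: {2b72301, 414f8e9, 4807e5e, 8e2c43c}.
Reachable from 574a15c: {0d5e469, 2b72301, 414f8e9, 4807e5e, 574a15c, 6e907ff, dcce1aa, e74f3b2}.
In 8e2c43c's history but not 574a15c's: {8e2c43c} — 1 commit.

1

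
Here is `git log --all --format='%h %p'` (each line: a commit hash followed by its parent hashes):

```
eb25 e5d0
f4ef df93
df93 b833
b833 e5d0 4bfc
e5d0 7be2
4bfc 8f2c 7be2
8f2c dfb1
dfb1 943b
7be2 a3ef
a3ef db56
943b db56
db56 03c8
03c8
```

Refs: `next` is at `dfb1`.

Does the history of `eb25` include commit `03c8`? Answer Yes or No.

Yes

Ancestors of eb25 (commits reachable by following parents): {03c8, 7be2, a3ef, db56, e5d0, eb25}.
03c8 is in that set, so it is an ancestor of eb25.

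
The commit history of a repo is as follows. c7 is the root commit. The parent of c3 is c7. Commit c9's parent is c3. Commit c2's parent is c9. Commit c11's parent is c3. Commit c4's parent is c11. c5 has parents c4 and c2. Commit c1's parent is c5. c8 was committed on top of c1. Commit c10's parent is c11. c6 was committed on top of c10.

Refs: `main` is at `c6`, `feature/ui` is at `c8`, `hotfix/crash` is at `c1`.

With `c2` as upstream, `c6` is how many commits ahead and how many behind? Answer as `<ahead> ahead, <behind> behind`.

3 ahead, 2 behind

Reachable from c6: {c10, c11, c3, c6, c7}.
Reachable from c2: {c2, c3, c7, c9}.
Only in c6's history (ahead): {c10, c11, c6} — 3.
Only in c2's history (behind): {c2, c9} — 2.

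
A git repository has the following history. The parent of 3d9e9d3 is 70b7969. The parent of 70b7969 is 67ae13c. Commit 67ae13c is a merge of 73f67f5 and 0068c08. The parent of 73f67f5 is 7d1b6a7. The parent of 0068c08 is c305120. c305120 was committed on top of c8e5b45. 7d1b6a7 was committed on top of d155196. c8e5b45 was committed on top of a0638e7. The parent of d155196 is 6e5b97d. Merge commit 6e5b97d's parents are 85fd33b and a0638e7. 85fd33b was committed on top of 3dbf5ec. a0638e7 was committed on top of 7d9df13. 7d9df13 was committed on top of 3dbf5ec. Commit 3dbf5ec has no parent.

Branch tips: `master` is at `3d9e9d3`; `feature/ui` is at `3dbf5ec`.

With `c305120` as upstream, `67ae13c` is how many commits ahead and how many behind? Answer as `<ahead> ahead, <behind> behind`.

7 ahead, 0 behind

Reachable from 67ae13c: {0068c08, 3dbf5ec, 67ae13c, 6e5b97d, 73f67f5, 7d1b6a7, 7d9df13, 85fd33b, a0638e7, c305120, c8e5b45, d155196}.
Reachable from c305120: {3dbf5ec, 7d9df13, a0638e7, c305120, c8e5b45}.
Only in 67ae13c's history (ahead): {0068c08, 67ae13c, 6e5b97d, 73f67f5, 7d1b6a7, 85fd33b, d155196} — 7.
Only in c305120's history (behind): {} — 0.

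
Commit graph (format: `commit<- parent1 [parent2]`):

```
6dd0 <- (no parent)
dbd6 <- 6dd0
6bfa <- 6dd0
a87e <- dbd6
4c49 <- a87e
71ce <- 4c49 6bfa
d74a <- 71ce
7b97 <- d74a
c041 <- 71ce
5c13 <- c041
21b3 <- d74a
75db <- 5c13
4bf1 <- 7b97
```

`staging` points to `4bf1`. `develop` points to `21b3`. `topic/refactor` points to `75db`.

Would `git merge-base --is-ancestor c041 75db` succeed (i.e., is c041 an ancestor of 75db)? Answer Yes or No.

Ancestors of 75db (commits reachable by following parents): {4c49, 5c13, 6bfa, 6dd0, 71ce, 75db, a87e, c041, dbd6}.
c041 is in that set, so it is an ancestor of 75db.

Yes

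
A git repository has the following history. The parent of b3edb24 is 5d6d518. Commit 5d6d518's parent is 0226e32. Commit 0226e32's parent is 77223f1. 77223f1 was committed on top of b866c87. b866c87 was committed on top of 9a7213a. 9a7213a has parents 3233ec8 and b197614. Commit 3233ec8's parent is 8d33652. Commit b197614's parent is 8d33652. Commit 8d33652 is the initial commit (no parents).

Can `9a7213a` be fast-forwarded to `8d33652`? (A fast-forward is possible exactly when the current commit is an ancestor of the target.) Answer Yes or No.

A fast-forward from 9a7213a to 8d33652 is possible iff 9a7213a is an ancestor of 8d33652.
Ancestors of 8d33652: {8d33652}.
9a7213a is not among them, so fast-forward is not possible.

No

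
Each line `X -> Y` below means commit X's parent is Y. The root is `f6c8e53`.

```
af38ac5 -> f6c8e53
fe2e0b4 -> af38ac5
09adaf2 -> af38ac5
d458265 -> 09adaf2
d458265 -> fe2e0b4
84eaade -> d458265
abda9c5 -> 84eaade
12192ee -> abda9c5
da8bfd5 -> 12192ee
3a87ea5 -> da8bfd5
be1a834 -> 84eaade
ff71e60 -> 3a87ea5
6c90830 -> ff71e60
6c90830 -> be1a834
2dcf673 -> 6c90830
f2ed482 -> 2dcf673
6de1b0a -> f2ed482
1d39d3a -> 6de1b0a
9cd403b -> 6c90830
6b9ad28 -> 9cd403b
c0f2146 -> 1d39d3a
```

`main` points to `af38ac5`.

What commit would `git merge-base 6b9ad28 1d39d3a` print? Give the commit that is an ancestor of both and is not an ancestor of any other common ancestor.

6c90830

Ancestors of 6b9ad28: {09adaf2, 12192ee, 3a87ea5, 6b9ad28, 6c90830, 84eaade, 9cd403b, abda9c5, af38ac5, be1a834, d458265, da8bfd5, f6c8e53, fe2e0b4, ff71e60}.
Ancestors of 1d39d3a: {09adaf2, 12192ee, 1d39d3a, 2dcf673, 3a87ea5, 6c90830, 6de1b0a, 84eaade, abda9c5, af38ac5, be1a834, d458265, da8bfd5, f2ed482, f6c8e53, fe2e0b4, ff71e60}.
Common ancestors: {09adaf2, 12192ee, 3a87ea5, 6c90830, 84eaade, abda9c5, af38ac5, be1a834, d458265, da8bfd5, f6c8e53, fe2e0b4, ff71e60}.
Among these, 6c90830 is not an ancestor of any other common ancestor — it is the merge base.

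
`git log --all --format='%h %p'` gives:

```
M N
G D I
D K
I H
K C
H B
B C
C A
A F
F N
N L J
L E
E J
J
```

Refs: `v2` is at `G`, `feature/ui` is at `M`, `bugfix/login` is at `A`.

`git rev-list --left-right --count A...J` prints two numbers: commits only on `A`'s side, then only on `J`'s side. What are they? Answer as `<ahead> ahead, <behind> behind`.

Reachable from A: {A, E, F, J, L, N}.
Reachable from J: {J}.
Only in A's history (ahead): {A, E, F, L, N} — 5.
Only in J's history (behind): {} — 0.

5 ahead, 0 behind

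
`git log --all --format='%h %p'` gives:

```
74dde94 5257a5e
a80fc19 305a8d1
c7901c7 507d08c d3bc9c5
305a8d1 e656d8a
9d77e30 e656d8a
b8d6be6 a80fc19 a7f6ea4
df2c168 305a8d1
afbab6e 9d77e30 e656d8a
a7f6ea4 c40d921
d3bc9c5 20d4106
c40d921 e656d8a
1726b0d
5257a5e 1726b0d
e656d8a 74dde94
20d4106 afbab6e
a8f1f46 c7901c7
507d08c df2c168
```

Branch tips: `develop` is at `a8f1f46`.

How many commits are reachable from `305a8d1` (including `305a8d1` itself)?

5

Walking parent pointers from 305a8d1: reachable set = {1726b0d, 305a8d1, 5257a5e, 74dde94, e656d8a}.
That is 5 commits.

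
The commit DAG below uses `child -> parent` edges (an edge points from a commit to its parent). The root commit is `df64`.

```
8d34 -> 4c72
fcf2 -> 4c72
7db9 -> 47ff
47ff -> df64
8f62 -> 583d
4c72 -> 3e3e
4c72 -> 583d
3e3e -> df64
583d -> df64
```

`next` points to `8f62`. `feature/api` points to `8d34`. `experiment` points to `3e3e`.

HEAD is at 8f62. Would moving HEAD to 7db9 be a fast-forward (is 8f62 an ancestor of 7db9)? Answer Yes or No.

No

A fast-forward from 8f62 to 7db9 is possible iff 8f62 is an ancestor of 7db9.
Ancestors of 7db9: {47ff, 7db9, df64}.
8f62 is not among them, so fast-forward is not possible.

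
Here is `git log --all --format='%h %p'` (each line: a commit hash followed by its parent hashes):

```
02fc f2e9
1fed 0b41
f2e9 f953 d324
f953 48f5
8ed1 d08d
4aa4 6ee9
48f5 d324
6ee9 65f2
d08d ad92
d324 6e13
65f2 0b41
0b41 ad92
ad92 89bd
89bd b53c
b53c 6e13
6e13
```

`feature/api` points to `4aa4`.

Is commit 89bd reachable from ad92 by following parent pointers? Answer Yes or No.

Ancestors of ad92 (commits reachable by following parents): {6e13, 89bd, ad92, b53c}.
89bd is in that set, so it is an ancestor of ad92.

Yes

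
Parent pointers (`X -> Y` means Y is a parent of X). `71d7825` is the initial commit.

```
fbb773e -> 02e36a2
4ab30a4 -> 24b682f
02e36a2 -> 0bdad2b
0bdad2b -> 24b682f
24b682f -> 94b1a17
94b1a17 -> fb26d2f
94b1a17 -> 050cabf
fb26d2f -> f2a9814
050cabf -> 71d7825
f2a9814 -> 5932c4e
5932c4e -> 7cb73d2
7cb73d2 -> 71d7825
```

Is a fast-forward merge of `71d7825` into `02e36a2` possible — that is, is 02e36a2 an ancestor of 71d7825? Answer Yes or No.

No

A fast-forward from 02e36a2 to 71d7825 is possible iff 02e36a2 is an ancestor of 71d7825.
Ancestors of 71d7825: {71d7825}.
02e36a2 is not among them, so fast-forward is not possible.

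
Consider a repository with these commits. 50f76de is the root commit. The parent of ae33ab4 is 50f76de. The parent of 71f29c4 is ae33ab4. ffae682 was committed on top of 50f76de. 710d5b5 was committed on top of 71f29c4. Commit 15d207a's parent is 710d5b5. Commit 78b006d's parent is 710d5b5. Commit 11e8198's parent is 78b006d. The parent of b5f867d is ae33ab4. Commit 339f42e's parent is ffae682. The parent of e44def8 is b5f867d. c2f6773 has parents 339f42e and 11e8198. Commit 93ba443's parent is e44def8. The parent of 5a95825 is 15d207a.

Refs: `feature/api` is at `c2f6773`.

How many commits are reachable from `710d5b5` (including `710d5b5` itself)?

4

Walking parent pointers from 710d5b5: reachable set = {50f76de, 710d5b5, 71f29c4, ae33ab4}.
That is 4 commits.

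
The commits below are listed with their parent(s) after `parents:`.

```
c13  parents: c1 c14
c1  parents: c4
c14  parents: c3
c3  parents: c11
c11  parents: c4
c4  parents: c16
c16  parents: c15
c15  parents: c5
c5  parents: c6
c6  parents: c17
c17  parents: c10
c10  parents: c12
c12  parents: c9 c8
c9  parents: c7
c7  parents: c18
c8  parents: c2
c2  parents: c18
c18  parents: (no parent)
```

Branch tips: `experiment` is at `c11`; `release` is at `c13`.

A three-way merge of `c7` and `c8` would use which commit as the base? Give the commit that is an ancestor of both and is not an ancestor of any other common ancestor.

Ancestors of c7: {c18, c7}.
Ancestors of c8: {c18, c2, c8}.
Common ancestors: {c18}.
The only common ancestor is c18, so it is the merge base.

c18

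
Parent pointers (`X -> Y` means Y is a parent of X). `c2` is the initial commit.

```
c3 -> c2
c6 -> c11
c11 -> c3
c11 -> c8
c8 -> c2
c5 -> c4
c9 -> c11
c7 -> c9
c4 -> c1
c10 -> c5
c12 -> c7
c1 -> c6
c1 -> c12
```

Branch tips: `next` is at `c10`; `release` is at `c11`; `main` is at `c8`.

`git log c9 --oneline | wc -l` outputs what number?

Walking parent pointers from c9: reachable set = {c11, c2, c3, c8, c9}.
That is 5 commits.

5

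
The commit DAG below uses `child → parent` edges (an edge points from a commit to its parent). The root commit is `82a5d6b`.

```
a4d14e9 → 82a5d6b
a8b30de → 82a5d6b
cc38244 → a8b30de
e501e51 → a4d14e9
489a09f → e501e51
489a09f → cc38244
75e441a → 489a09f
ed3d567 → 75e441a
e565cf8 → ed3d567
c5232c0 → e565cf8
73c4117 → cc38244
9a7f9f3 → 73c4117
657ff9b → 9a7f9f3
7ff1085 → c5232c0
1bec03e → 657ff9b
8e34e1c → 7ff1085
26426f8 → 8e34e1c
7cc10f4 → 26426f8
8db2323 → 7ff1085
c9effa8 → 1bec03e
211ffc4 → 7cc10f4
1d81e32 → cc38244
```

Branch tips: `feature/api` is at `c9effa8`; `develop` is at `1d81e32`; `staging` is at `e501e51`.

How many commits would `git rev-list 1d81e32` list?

Walking parent pointers from 1d81e32: reachable set = {1d81e32, 82a5d6b, a8b30de, cc38244}.
That is 4 commits.

4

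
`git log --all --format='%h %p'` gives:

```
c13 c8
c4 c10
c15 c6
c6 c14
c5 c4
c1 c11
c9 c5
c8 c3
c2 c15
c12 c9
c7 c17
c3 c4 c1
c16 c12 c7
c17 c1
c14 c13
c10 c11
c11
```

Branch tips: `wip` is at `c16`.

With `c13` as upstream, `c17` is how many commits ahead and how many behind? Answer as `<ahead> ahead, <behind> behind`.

Reachable from c17: {c1, c11, c17}.
Reachable from c13: {c1, c10, c11, c13, c3, c4, c8}.
Only in c17's history (ahead): {c17} — 1.
Only in c13's history (behind): {c10, c13, c3, c4, c8} — 5.

1 ahead, 5 behind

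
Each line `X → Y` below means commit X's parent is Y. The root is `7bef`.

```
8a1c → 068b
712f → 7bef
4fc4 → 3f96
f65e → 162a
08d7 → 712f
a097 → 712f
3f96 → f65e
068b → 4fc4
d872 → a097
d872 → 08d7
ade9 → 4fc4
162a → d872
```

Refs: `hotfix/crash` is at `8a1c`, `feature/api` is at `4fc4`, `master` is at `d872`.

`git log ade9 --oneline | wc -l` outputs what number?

Walking parent pointers from ade9: reachable set = {08d7, 162a, 3f96, 4fc4, 712f, 7bef, a097, ade9, d872, f65e}.
That is 10 commits.

10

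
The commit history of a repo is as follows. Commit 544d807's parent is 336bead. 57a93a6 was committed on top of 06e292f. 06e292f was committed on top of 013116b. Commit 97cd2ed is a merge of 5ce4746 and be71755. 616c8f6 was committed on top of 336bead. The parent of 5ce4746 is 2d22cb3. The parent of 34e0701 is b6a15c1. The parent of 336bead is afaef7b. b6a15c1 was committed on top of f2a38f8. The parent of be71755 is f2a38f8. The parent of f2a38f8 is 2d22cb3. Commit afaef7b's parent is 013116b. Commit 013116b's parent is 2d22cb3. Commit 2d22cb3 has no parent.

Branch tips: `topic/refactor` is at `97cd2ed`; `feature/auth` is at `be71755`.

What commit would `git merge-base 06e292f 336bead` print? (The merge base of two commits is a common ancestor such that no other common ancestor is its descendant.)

Ancestors of 06e292f: {013116b, 06e292f, 2d22cb3}.
Ancestors of 336bead: {013116b, 2d22cb3, 336bead, afaef7b}.
Common ancestors: {013116b, 2d22cb3}.
Among these, 013116b is not an ancestor of any other common ancestor — it is the merge base.

013116b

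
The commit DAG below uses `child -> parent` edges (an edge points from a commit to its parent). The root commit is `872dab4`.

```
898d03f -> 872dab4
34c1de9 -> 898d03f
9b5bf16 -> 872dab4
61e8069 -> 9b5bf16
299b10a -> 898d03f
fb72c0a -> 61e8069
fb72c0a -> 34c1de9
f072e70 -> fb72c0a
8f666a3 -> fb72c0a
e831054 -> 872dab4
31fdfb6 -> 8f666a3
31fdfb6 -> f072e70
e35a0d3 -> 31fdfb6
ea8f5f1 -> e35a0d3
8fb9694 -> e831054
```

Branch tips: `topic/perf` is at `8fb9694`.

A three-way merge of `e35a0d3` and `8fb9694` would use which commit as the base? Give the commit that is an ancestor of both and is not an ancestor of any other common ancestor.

Ancestors of e35a0d3: {31fdfb6, 34c1de9, 61e8069, 872dab4, 898d03f, 8f666a3, 9b5bf16, e35a0d3, f072e70, fb72c0a}.
Ancestors of 8fb9694: {872dab4, 8fb9694, e831054}.
Common ancestors: {872dab4}.
The only common ancestor is 872dab4, so it is the merge base.

872dab4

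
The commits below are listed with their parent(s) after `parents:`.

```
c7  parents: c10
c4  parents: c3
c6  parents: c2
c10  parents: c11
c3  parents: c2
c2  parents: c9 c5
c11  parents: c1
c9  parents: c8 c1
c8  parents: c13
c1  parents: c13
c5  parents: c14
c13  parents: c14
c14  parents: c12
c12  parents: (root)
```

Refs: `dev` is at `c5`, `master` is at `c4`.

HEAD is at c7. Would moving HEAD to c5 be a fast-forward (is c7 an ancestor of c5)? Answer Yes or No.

No

A fast-forward from c7 to c5 is possible iff c7 is an ancestor of c5.
Ancestors of c5: {c12, c14, c5}.
c7 is not among them, so fast-forward is not possible.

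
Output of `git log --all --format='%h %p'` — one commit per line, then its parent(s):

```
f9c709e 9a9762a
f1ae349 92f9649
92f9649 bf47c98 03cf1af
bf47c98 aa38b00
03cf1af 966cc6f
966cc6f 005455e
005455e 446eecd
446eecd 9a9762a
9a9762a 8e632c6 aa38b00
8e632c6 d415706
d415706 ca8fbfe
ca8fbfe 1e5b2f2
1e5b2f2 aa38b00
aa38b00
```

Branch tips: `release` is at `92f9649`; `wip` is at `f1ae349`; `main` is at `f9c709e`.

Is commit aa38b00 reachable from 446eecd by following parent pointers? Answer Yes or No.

Yes

Ancestors of 446eecd (commits reachable by following parents): {1e5b2f2, 446eecd, 8e632c6, 9a9762a, aa38b00, ca8fbfe, d415706}.
aa38b00 is in that set, so it is an ancestor of 446eecd.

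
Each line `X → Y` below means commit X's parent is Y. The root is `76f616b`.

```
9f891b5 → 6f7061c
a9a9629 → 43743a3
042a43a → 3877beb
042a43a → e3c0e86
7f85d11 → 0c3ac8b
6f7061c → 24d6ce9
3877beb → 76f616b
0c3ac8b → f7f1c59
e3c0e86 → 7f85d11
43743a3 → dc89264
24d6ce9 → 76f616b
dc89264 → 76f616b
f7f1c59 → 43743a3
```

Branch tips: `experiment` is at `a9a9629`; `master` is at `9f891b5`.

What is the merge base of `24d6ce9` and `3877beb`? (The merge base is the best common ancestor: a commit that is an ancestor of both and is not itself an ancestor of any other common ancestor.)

Ancestors of 24d6ce9: {24d6ce9, 76f616b}.
Ancestors of 3877beb: {3877beb, 76f616b}.
Common ancestors: {76f616b}.
The only common ancestor is 76f616b, so it is the merge base.

76f616b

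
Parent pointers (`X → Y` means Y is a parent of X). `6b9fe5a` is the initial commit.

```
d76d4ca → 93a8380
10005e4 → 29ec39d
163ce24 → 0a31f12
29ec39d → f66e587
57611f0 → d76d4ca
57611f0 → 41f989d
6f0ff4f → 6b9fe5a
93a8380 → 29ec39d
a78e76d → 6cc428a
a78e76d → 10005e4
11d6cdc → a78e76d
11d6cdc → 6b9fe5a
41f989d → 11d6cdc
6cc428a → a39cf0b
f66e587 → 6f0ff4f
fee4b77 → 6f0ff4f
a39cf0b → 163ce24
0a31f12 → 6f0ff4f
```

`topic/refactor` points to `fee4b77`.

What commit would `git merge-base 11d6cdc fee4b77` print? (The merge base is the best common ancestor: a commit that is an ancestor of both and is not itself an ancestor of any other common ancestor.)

Ancestors of 11d6cdc: {0a31f12, 10005e4, 11d6cdc, 163ce24, 29ec39d, 6b9fe5a, 6cc428a, 6f0ff4f, a39cf0b, a78e76d, f66e587}.
Ancestors of fee4b77: {6b9fe5a, 6f0ff4f, fee4b77}.
Common ancestors: {6b9fe5a, 6f0ff4f}.
Among these, 6f0ff4f is not an ancestor of any other common ancestor — it is the merge base.

6f0ff4f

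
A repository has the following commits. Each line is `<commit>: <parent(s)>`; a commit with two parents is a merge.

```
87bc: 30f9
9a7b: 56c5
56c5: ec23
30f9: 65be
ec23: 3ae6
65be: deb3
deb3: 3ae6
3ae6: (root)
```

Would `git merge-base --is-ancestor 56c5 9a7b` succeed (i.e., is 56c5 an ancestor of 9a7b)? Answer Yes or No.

Ancestors of 9a7b (commits reachable by following parents): {3ae6, 56c5, 9a7b, ec23}.
56c5 is in that set, so it is an ancestor of 9a7b.

Yes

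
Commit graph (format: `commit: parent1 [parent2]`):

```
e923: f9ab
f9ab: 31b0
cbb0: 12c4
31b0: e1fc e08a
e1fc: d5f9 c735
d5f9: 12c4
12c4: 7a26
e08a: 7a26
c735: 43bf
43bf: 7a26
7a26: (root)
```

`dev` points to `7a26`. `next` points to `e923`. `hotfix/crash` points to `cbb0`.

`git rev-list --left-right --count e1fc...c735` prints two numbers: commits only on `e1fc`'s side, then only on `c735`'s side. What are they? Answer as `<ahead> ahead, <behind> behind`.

Reachable from e1fc: {12c4, 43bf, 7a26, c735, d5f9, e1fc}.
Reachable from c735: {43bf, 7a26, c735}.
Only in e1fc's history (ahead): {12c4, d5f9, e1fc} — 3.
Only in c735's history (behind): {} — 0.

3 ahead, 0 behind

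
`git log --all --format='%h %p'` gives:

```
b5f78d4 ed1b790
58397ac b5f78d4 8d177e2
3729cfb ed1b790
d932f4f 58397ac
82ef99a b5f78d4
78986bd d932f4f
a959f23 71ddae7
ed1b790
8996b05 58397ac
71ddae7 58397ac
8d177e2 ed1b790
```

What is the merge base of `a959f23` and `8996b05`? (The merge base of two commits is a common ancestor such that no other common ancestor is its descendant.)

58397ac

Ancestors of a959f23: {58397ac, 71ddae7, 8d177e2, a959f23, b5f78d4, ed1b790}.
Ancestors of 8996b05: {58397ac, 8996b05, 8d177e2, b5f78d4, ed1b790}.
Common ancestors: {58397ac, 8d177e2, b5f78d4, ed1b790}.
Among these, 58397ac is not an ancestor of any other common ancestor — it is the merge base.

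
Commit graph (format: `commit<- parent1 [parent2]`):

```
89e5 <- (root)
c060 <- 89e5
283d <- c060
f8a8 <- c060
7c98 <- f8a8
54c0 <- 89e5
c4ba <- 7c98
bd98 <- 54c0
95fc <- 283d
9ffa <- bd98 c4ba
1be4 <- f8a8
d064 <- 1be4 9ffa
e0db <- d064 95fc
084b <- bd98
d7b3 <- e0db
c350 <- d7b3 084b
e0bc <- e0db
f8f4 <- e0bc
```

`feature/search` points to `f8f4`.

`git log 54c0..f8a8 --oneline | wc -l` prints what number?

Reachable from f8a8: {89e5, c060, f8a8}.
Reachable from 54c0: {54c0, 89e5}.
In f8a8's history but not 54c0's: {c060, f8a8} — 2 commits.

2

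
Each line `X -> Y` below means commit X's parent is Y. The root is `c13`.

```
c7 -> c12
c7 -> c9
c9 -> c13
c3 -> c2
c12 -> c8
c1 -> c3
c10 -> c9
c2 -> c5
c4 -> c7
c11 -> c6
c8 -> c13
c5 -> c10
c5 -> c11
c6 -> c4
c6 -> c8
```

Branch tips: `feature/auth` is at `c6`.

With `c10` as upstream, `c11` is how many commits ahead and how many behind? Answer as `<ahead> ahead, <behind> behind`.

Reachable from c11: {c11, c12, c13, c4, c6, c7, c8, c9}.
Reachable from c10: {c10, c13, c9}.
Only in c11's history (ahead): {c11, c12, c4, c6, c7, c8} — 6.
Only in c10's history (behind): {c10} — 1.

6 ahead, 1 behind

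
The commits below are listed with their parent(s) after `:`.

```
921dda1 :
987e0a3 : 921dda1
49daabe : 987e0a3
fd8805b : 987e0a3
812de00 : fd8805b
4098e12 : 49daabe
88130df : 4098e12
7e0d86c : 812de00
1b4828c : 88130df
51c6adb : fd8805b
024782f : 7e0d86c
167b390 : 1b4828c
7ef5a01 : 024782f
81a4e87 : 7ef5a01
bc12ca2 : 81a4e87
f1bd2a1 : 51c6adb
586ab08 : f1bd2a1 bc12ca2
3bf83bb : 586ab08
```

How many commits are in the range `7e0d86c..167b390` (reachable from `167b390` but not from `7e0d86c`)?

5

Reachable from 167b390: {167b390, 1b4828c, 4098e12, 49daabe, 88130df, 921dda1, 987e0a3}.
Reachable from 7e0d86c: {7e0d86c, 812de00, 921dda1, 987e0a3, fd8805b}.
In 167b390's history but not 7e0d86c's: {167b390, 1b4828c, 4098e12, 49daabe, 88130df} — 5 commits.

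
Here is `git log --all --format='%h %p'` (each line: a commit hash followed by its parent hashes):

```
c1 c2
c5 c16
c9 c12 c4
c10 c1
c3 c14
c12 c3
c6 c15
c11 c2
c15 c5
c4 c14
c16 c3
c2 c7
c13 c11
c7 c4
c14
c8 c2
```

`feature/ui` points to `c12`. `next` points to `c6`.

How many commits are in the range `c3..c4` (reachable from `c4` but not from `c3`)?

Reachable from c4: {c14, c4}.
Reachable from c3: {c14, c3}.
In c4's history but not c3's: {c4} — 1 commit.

1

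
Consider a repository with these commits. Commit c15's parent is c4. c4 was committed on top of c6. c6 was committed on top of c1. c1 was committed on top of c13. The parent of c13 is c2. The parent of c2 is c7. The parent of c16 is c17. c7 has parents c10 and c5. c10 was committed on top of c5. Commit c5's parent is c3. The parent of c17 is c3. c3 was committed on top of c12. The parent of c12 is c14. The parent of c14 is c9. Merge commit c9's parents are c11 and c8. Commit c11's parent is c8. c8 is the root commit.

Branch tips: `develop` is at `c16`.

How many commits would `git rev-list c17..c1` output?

6

Reachable from c1: {c1, c10, c11, c12, c13, c14, c2, c3, c5, c7, c8, c9}.
Reachable from c17: {c11, c12, c14, c17, c3, c8, c9}.
In c1's history but not c17's: {c1, c10, c13, c2, c5, c7} — 6 commits.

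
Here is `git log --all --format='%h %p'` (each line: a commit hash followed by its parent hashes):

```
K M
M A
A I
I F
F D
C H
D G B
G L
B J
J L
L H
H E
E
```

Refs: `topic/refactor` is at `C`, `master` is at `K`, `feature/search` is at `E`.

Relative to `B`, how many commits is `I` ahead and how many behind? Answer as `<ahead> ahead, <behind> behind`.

Reachable from I: {B, D, E, F, G, H, I, J, L}.
Reachable from B: {B, E, H, J, L}.
Only in I's history (ahead): {D, F, G, I} — 4.
Only in B's history (behind): {} — 0.

4 ahead, 0 behind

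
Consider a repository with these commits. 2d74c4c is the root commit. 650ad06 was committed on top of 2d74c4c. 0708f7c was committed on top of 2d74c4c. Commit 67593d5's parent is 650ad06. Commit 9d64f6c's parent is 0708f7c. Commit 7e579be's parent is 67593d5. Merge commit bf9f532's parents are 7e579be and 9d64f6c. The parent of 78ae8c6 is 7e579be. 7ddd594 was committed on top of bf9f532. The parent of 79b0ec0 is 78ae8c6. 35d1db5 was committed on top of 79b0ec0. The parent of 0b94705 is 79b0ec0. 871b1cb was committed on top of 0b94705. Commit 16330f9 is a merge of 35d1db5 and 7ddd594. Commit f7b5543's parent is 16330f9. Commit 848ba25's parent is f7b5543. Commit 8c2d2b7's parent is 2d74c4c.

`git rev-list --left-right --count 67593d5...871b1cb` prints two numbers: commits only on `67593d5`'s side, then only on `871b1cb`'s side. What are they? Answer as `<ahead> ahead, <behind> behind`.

Reachable from 67593d5: {2d74c4c, 650ad06, 67593d5}.
Reachable from 871b1cb: {0b94705, 2d74c4c, 650ad06, 67593d5, 78ae8c6, 79b0ec0, 7e579be, 871b1cb}.
Only in 67593d5's history (ahead): {} — 0.
Only in 871b1cb's history (behind): {0b94705, 78ae8c6, 79b0ec0, 7e579be, 871b1cb} — 5.

0 ahead, 5 behind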